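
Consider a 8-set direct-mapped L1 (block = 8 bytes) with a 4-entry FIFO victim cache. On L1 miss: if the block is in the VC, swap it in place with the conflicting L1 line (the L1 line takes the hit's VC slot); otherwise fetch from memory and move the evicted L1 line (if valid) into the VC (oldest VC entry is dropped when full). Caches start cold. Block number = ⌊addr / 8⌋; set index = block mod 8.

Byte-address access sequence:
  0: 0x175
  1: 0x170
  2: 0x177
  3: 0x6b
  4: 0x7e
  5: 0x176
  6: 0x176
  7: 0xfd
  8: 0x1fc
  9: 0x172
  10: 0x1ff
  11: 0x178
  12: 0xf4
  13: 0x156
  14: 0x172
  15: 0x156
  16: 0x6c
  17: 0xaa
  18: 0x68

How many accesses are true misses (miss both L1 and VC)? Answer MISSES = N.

MISSES = 9

  [0] addr=0x175 blk=46 s=6: MISS | VC []
  [1] addr=0x170 blk=46 s=6: L1-HIT | VC []
  [2] addr=0x177 blk=46 s=6: L1-HIT | VC []
  [3] addr=0x6b blk=13 s=5: MISS | VC []
  [4] addr=0x7e blk=15 s=7: MISS | VC []
  [5] addr=0x176 blk=46 s=6: L1-HIT | VC []
  [6] addr=0x176 blk=46 s=6: L1-HIT | VC []
  [7] addr=0xfd blk=31 s=7: MISS | VC [15]
  [8] addr=0x1fc blk=63 s=7: MISS | VC [15, 31]
  [9] addr=0x172 blk=46 s=6: L1-HIT | VC [15, 31]
  [10] addr=0x1ff blk=63 s=7: L1-HIT | VC [15, 31]
  [11] addr=0x178 blk=47 s=7: MISS | VC [15, 31, 63]
  [12] addr=0xf4 blk=30 s=6: MISS | VC [15, 31, 63, 46]
  [13] addr=0x156 blk=42 s=2: MISS | VC [15, 31, 63, 46]
  [14] addr=0x172 blk=46 s=6: VC-HIT | VC [15, 31, 63, 30]
  [15] addr=0x156 blk=42 s=2: L1-HIT | VC [15, 31, 63, 30]
  [16] addr=0x6c blk=13 s=5: L1-HIT | VC [15, 31, 63, 30]
  [17] addr=0xaa blk=21 s=5: MISS | VC [31, 63, 30, 13]
  [18] addr=0x68 blk=13 s=5: VC-HIT | VC [31, 63, 30, 21]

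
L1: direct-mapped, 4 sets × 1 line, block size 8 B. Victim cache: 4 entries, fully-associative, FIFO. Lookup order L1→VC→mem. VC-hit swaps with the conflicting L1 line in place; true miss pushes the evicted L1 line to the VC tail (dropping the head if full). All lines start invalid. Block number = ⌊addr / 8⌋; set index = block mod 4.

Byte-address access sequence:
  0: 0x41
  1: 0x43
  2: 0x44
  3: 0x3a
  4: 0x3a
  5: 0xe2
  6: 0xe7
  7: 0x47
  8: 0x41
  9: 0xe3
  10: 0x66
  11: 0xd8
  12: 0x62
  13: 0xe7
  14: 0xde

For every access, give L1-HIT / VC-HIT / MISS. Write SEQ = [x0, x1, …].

SEQ = [MISS, L1-HIT, L1-HIT, MISS, L1-HIT, MISS, L1-HIT, VC-HIT, L1-HIT, VC-HIT, MISS, MISS, L1-HIT, VC-HIT, L1-HIT]

#0 0x41→b8/s0 MISS; vc=[]
#1 0x43→b8/s0 L1-HIT; vc=[]
#2 0x44→b8/s0 L1-HIT; vc=[]
#3 0x3a→b7/s3 MISS; vc=[]
#4 0x3a→b7/s3 L1-HIT; vc=[]
#5 0xe2→b28/s0 MISS; vc=[8]
#6 0xe7→b28/s0 L1-HIT; vc=[8]
#7 0x47→b8/s0 VC-HIT; vc=[28]
#8 0x41→b8/s0 L1-HIT; vc=[28]
#9 0xe3→b28/s0 VC-HIT; vc=[8]
#10 0x66→b12/s0 MISS; vc=[8,28]
#11 0xd8→b27/s3 MISS; vc=[8,28,7]
#12 0x62→b12/s0 L1-HIT; vc=[8,28,7]
#13 0xe7→b28/s0 VC-HIT; vc=[8,12,7]
#14 0xde→b27/s3 L1-HIT; vc=[8,12,7]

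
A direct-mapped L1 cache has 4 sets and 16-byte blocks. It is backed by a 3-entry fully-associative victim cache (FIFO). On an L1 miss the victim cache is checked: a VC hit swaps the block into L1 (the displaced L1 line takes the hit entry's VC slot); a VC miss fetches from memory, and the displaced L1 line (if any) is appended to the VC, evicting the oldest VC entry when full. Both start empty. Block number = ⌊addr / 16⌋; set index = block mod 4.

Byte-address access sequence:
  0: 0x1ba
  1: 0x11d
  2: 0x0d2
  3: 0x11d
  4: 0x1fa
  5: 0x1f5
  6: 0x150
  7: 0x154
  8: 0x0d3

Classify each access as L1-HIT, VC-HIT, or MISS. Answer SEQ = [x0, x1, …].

0: 0x1ba (blk 27, set 3) → MISS  vc=[]
1: 0x11d (blk 17, set 1) → MISS  vc=[]
2: 0xd2 (blk 13, set 1) → MISS  vc=[17]
3: 0x11d (blk 17, set 1) → VC-HIT  vc=[13]
4: 0x1fa (blk 31, set 3) → MISS  vc=[13, 27]
5: 0x1f5 (blk 31, set 3) → L1-HIT  vc=[13, 27]
6: 0x150 (blk 21, set 1) → MISS  vc=[13, 27, 17]
7: 0x154 (blk 21, set 1) → L1-HIT  vc=[13, 27, 17]
8: 0xd3 (blk 13, set 1) → VC-HIT  vc=[21, 27, 17]

SEQ = [MISS, MISS, MISS, VC-HIT, MISS, L1-HIT, MISS, L1-HIT, VC-HIT]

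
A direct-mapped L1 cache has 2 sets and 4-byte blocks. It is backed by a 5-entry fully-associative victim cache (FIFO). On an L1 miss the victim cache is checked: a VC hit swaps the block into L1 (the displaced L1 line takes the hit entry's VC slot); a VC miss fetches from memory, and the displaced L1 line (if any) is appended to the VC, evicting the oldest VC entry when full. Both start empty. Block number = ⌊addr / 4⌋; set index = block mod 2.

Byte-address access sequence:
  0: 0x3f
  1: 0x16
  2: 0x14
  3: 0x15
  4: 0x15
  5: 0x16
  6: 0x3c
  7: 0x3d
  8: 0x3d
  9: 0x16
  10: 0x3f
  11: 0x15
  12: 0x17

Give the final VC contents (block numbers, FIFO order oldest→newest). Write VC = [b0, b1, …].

VC = [15]

  [0] addr=0x3f blk=15 s=1: MISS | VC []
  [1] addr=0x16 blk=5 s=1: MISS | VC [15]
  [2] addr=0x14 blk=5 s=1: L1-HIT | VC [15]
  [3] addr=0x15 blk=5 s=1: L1-HIT | VC [15]
  [4] addr=0x15 blk=5 s=1: L1-HIT | VC [15]
  [5] addr=0x16 blk=5 s=1: L1-HIT | VC [15]
  [6] addr=0x3c blk=15 s=1: VC-HIT | VC [5]
  [7] addr=0x3d blk=15 s=1: L1-HIT | VC [5]
  [8] addr=0x3d blk=15 s=1: L1-HIT | VC [5]
  [9] addr=0x16 blk=5 s=1: VC-HIT | VC [15]
  [10] addr=0x3f blk=15 s=1: VC-HIT | VC [5]
  [11] addr=0x15 blk=5 s=1: VC-HIT | VC [15]
  [12] addr=0x17 blk=5 s=1: L1-HIT | VC [15]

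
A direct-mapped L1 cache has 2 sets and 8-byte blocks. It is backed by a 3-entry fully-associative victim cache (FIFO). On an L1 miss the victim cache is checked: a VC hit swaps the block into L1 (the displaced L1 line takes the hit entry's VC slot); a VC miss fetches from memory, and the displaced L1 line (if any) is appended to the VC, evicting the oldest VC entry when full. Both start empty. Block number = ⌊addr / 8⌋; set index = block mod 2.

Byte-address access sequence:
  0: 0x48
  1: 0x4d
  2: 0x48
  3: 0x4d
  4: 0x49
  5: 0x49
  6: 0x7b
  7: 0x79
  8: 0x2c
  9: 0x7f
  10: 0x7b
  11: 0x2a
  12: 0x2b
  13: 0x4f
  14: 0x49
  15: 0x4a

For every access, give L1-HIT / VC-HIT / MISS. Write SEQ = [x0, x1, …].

SEQ = [MISS, L1-HIT, L1-HIT, L1-HIT, L1-HIT, L1-HIT, MISS, L1-HIT, MISS, VC-HIT, L1-HIT, VC-HIT, L1-HIT, VC-HIT, L1-HIT, L1-HIT]

0: 0x48 (blk 9, set 1) → MISS  vc=[]
1: 0x4d (blk 9, set 1) → L1-HIT  vc=[]
2: 0x48 (blk 9, set 1) → L1-HIT  vc=[]
3: 0x4d (blk 9, set 1) → L1-HIT  vc=[]
4: 0x49 (blk 9, set 1) → L1-HIT  vc=[]
5: 0x49 (blk 9, set 1) → L1-HIT  vc=[]
6: 0x7b (blk 15, set 1) → MISS  vc=[9]
7: 0x79 (blk 15, set 1) → L1-HIT  vc=[9]
8: 0x2c (blk 5, set 1) → MISS  vc=[9, 15]
9: 0x7f (blk 15, set 1) → VC-HIT  vc=[9, 5]
10: 0x7b (blk 15, set 1) → L1-HIT  vc=[9, 5]
11: 0x2a (blk 5, set 1) → VC-HIT  vc=[9, 15]
12: 0x2b (blk 5, set 1) → L1-HIT  vc=[9, 15]
13: 0x4f (blk 9, set 1) → VC-HIT  vc=[5, 15]
14: 0x49 (blk 9, set 1) → L1-HIT  vc=[5, 15]
15: 0x4a (blk 9, set 1) → L1-HIT  vc=[5, 15]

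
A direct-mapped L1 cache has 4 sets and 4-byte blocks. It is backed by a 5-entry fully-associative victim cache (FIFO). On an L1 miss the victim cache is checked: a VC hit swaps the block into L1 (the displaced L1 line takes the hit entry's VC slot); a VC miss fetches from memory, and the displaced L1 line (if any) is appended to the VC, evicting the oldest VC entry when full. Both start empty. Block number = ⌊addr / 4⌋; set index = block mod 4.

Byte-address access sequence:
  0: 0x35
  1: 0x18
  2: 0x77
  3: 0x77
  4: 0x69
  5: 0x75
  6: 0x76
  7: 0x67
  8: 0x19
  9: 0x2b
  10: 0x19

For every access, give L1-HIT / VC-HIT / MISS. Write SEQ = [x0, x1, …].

0: 0x35 (blk 13, set 1) → MISS  vc=[]
1: 0x18 (blk 6, set 2) → MISS  vc=[]
2: 0x77 (blk 29, set 1) → MISS  vc=[13]
3: 0x77 (blk 29, set 1) → L1-HIT  vc=[13]
4: 0x69 (blk 26, set 2) → MISS  vc=[13, 6]
5: 0x75 (blk 29, set 1) → L1-HIT  vc=[13, 6]
6: 0x76 (blk 29, set 1) → L1-HIT  vc=[13, 6]
7: 0x67 (blk 25, set 1) → MISS  vc=[13, 6, 29]
8: 0x19 (blk 6, set 2) → VC-HIT  vc=[13, 26, 29]
9: 0x2b (blk 10, set 2) → MISS  vc=[13, 26, 29, 6]
10: 0x19 (blk 6, set 2) → VC-HIT  vc=[13, 26, 29, 10]

SEQ = [MISS, MISS, MISS, L1-HIT, MISS, L1-HIT, L1-HIT, MISS, VC-HIT, MISS, VC-HIT]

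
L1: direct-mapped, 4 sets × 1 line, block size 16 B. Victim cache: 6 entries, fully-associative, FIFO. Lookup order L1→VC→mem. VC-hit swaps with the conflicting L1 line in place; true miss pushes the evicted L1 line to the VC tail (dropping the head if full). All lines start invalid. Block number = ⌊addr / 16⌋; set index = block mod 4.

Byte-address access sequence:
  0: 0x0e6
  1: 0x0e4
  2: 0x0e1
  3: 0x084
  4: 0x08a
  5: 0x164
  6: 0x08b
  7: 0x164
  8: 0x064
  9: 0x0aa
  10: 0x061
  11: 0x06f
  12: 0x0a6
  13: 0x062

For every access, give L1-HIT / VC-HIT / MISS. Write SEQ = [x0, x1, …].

SEQ = [MISS, L1-HIT, L1-HIT, MISS, L1-HIT, MISS, L1-HIT, L1-HIT, MISS, MISS, VC-HIT, L1-HIT, VC-HIT, VC-HIT]

#0 0xe6→b14/s2 MISS; vc=[]
#1 0xe4→b14/s2 L1-HIT; vc=[]
#2 0xe1→b14/s2 L1-HIT; vc=[]
#3 0x84→b8/s0 MISS; vc=[]
#4 0x8a→b8/s0 L1-HIT; vc=[]
#5 0x164→b22/s2 MISS; vc=[14]
#6 0x8b→b8/s0 L1-HIT; vc=[14]
#7 0x164→b22/s2 L1-HIT; vc=[14]
#8 0x64→b6/s2 MISS; vc=[14,22]
#9 0xaa→b10/s2 MISS; vc=[14,22,6]
#10 0x61→b6/s2 VC-HIT; vc=[14,22,10]
#11 0x6f→b6/s2 L1-HIT; vc=[14,22,10]
#12 0xa6→b10/s2 VC-HIT; vc=[14,22,6]
#13 0x62→b6/s2 VC-HIT; vc=[14,22,10]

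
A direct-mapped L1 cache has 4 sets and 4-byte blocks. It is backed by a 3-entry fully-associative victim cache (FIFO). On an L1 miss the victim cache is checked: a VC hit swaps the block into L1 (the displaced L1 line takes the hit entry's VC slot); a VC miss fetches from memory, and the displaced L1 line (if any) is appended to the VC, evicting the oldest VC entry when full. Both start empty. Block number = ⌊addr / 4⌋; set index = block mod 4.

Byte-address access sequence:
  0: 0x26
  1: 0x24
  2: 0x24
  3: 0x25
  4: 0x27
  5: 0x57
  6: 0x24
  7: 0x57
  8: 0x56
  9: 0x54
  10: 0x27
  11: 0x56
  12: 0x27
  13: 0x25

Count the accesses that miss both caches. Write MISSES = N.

  [0] addr=0x26 blk=9 s=1: MISS | VC []
  [1] addr=0x24 blk=9 s=1: L1-HIT | VC []
  [2] addr=0x24 blk=9 s=1: L1-HIT | VC []
  [3] addr=0x25 blk=9 s=1: L1-HIT | VC []
  [4] addr=0x27 blk=9 s=1: L1-HIT | VC []
  [5] addr=0x57 blk=21 s=1: MISS | VC [9]
  [6] addr=0x24 blk=9 s=1: VC-HIT | VC [21]
  [7] addr=0x57 blk=21 s=1: VC-HIT | VC [9]
  [8] addr=0x56 blk=21 s=1: L1-HIT | VC [9]
  [9] addr=0x54 blk=21 s=1: L1-HIT | VC [9]
  [10] addr=0x27 blk=9 s=1: VC-HIT | VC [21]
  [11] addr=0x56 blk=21 s=1: VC-HIT | VC [9]
  [12] addr=0x27 blk=9 s=1: VC-HIT | VC [21]
  [13] addr=0x25 blk=9 s=1: L1-HIT | VC [21]

MISSES = 2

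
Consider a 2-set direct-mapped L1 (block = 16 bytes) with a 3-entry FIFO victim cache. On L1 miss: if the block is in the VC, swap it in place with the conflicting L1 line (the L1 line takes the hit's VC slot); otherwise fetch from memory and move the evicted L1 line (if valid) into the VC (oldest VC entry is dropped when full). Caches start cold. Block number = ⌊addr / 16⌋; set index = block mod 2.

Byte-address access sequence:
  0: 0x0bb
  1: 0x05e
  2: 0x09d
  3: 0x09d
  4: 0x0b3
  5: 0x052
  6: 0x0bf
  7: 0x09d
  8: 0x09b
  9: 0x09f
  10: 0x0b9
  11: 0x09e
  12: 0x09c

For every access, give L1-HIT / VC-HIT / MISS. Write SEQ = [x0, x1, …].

#0 0xbb→b11/s1 MISS; vc=[]
#1 0x5e→b5/s1 MISS; vc=[11]
#2 0x9d→b9/s1 MISS; vc=[11,5]
#3 0x9d→b9/s1 L1-HIT; vc=[11,5]
#4 0xb3→b11/s1 VC-HIT; vc=[9,5]
#5 0x52→b5/s1 VC-HIT; vc=[9,11]
#6 0xbf→b11/s1 VC-HIT; vc=[9,5]
#7 0x9d→b9/s1 VC-HIT; vc=[11,5]
#8 0x9b→b9/s1 L1-HIT; vc=[11,5]
#9 0x9f→b9/s1 L1-HIT; vc=[11,5]
#10 0xb9→b11/s1 VC-HIT; vc=[9,5]
#11 0x9e→b9/s1 VC-HIT; vc=[11,5]
#12 0x9c→b9/s1 L1-HIT; vc=[11,5]

SEQ = [MISS, MISS, MISS, L1-HIT, VC-HIT, VC-HIT, VC-HIT, VC-HIT, L1-HIT, L1-HIT, VC-HIT, VC-HIT, L1-HIT]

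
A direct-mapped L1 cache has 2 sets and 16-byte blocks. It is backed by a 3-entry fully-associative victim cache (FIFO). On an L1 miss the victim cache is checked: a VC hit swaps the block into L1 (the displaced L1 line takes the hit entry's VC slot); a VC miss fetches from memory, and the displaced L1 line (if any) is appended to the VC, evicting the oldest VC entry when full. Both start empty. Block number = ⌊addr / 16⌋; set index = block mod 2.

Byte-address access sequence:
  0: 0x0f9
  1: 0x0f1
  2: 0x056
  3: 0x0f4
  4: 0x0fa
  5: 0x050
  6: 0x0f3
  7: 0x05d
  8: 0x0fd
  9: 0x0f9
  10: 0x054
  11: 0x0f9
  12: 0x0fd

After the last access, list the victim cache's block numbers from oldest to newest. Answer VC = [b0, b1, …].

VC = [5]

  [0] addr=0xf9 blk=15 s=1: MISS | VC []
  [1] addr=0xf1 blk=15 s=1: L1-HIT | VC []
  [2] addr=0x56 blk=5 s=1: MISS | VC [15]
  [3] addr=0xf4 blk=15 s=1: VC-HIT | VC [5]
  [4] addr=0xfa blk=15 s=1: L1-HIT | VC [5]
  [5] addr=0x50 blk=5 s=1: VC-HIT | VC [15]
  [6] addr=0xf3 blk=15 s=1: VC-HIT | VC [5]
  [7] addr=0x5d blk=5 s=1: VC-HIT | VC [15]
  [8] addr=0xfd blk=15 s=1: VC-HIT | VC [5]
  [9] addr=0xf9 blk=15 s=1: L1-HIT | VC [5]
  [10] addr=0x54 blk=5 s=1: VC-HIT | VC [15]
  [11] addr=0xf9 blk=15 s=1: VC-HIT | VC [5]
  [12] addr=0xfd blk=15 s=1: L1-HIT | VC [5]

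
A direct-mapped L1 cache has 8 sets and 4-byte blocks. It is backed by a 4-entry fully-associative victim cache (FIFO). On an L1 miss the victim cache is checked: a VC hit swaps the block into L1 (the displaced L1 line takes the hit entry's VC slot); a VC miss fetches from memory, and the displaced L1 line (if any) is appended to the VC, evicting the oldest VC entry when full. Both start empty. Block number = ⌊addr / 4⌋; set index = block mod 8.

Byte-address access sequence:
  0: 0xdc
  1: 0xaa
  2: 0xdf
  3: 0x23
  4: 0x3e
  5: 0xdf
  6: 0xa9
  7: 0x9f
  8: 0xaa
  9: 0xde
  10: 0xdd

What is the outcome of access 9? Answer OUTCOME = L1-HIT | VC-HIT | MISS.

OUTCOME = VC-HIT

  [0] addr=0xdc blk=55 s=7: MISS | VC []
  [1] addr=0xaa blk=42 s=2: MISS | VC []
  [2] addr=0xdf blk=55 s=7: L1-HIT | VC []
  [3] addr=0x23 blk=8 s=0: MISS | VC []
  [4] addr=0x3e blk=15 s=7: MISS | VC [55]
  [5] addr=0xdf blk=55 s=7: VC-HIT | VC [15]
  [6] addr=0xa9 blk=42 s=2: L1-HIT | VC [15]
  [7] addr=0x9f blk=39 s=7: MISS | VC [15, 55]
  [8] addr=0xaa blk=42 s=2: L1-HIT | VC [15, 55]
  [9] addr=0xde blk=55 s=7: VC-HIT | VC [15, 39]
  [10] addr=0xdd blk=55 s=7: L1-HIT | VC [15, 39]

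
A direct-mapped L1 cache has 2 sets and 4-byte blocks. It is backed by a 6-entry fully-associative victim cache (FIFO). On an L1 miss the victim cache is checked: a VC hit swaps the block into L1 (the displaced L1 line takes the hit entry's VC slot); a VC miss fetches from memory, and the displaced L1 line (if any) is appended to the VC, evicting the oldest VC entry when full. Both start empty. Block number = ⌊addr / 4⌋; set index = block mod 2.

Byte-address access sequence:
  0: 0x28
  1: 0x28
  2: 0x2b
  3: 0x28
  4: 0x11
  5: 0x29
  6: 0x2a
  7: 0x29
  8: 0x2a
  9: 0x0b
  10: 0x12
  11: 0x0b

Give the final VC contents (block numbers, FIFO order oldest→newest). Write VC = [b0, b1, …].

0: 0x28 (blk 10, set 0) → MISS  vc=[]
1: 0x28 (blk 10, set 0) → L1-HIT  vc=[]
2: 0x2b (blk 10, set 0) → L1-HIT  vc=[]
3: 0x28 (blk 10, set 0) → L1-HIT  vc=[]
4: 0x11 (blk 4, set 0) → MISS  vc=[10]
5: 0x29 (blk 10, set 0) → VC-HIT  vc=[4]
6: 0x2a (blk 10, set 0) → L1-HIT  vc=[4]
7: 0x29 (blk 10, set 0) → L1-HIT  vc=[4]
8: 0x2a (blk 10, set 0) → L1-HIT  vc=[4]
9: 0xb (blk 2, set 0) → MISS  vc=[4, 10]
10: 0x12 (blk 4, set 0) → VC-HIT  vc=[2, 10]
11: 0xb (blk 2, set 0) → VC-HIT  vc=[4, 10]

VC = [4, 10]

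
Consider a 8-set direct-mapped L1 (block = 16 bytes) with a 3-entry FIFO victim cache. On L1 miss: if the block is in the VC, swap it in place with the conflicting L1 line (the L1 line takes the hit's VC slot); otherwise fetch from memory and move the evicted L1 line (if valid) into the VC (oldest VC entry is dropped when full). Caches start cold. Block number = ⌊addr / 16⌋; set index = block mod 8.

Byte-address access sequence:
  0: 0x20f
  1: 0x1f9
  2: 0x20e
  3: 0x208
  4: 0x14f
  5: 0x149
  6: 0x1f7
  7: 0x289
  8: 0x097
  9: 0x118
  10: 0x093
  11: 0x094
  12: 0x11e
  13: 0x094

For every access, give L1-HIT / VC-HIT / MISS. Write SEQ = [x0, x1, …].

SEQ = [MISS, MISS, L1-HIT, L1-HIT, MISS, L1-HIT, L1-HIT, MISS, MISS, MISS, VC-HIT, L1-HIT, VC-HIT, VC-HIT]

#0 0x20f→b32/s0 MISS; vc=[]
#1 0x1f9→b31/s7 MISS; vc=[]
#2 0x20e→b32/s0 L1-HIT; vc=[]
#3 0x208→b32/s0 L1-HIT; vc=[]
#4 0x14f→b20/s4 MISS; vc=[]
#5 0x149→b20/s4 L1-HIT; vc=[]
#6 0x1f7→b31/s7 L1-HIT; vc=[]
#7 0x289→b40/s0 MISS; vc=[32]
#8 0x97→b9/s1 MISS; vc=[32]
#9 0x118→b17/s1 MISS; vc=[32,9]
#10 0x93→b9/s1 VC-HIT; vc=[32,17]
#11 0x94→b9/s1 L1-HIT; vc=[32,17]
#12 0x11e→b17/s1 VC-HIT; vc=[32,9]
#13 0x94→b9/s1 VC-HIT; vc=[32,17]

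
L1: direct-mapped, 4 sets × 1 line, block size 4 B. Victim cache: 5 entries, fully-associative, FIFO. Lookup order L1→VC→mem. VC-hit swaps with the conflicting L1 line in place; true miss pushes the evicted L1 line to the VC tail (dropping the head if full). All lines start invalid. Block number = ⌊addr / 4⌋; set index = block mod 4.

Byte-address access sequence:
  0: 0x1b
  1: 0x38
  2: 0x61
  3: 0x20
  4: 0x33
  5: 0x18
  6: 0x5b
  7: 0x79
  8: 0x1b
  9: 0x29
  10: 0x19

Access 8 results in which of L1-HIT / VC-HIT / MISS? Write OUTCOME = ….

OUTCOME = VC-HIT

  [0] addr=0x1b blk=6 s=2: MISS | VC []
  [1] addr=0x38 blk=14 s=2: MISS | VC [6]
  [2] addr=0x61 blk=24 s=0: MISS | VC [6]
  [3] addr=0x20 blk=8 s=0: MISS | VC [6, 24]
  [4] addr=0x33 blk=12 s=0: MISS | VC [6, 24, 8]
  [5] addr=0x18 blk=6 s=2: VC-HIT | VC [14, 24, 8]
  [6] addr=0x5b blk=22 s=2: MISS | VC [14, 24, 8, 6]
  [7] addr=0x79 blk=30 s=2: MISS | VC [14, 24, 8, 6, 22]
  [8] addr=0x1b blk=6 s=2: VC-HIT | VC [14, 24, 8, 30, 22]
  [9] addr=0x29 blk=10 s=2: MISS | VC [24, 8, 30, 22, 6]
  [10] addr=0x19 blk=6 s=2: VC-HIT | VC [24, 8, 30, 22, 10]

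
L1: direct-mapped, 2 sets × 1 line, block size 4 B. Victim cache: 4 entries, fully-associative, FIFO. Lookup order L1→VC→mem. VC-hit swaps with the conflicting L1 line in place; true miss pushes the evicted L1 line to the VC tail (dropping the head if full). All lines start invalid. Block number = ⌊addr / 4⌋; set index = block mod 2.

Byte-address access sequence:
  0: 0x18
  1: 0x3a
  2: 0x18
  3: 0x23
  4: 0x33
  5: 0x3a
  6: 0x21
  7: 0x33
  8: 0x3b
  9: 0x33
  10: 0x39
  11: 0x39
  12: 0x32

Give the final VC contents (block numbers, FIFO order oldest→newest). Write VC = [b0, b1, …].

#0 0x18→b6/s0 MISS; vc=[]
#1 0x3a→b14/s0 MISS; vc=[6]
#2 0x18→b6/s0 VC-HIT; vc=[14]
#3 0x23→b8/s0 MISS; vc=[14,6]
#4 0x33→b12/s0 MISS; vc=[14,6,8]
#5 0x3a→b14/s0 VC-HIT; vc=[12,6,8]
#6 0x21→b8/s0 VC-HIT; vc=[12,6,14]
#7 0x33→b12/s0 VC-HIT; vc=[8,6,14]
#8 0x3b→b14/s0 VC-HIT; vc=[8,6,12]
#9 0x33→b12/s0 VC-HIT; vc=[8,6,14]
#10 0x39→b14/s0 VC-HIT; vc=[8,6,12]
#11 0x39→b14/s0 L1-HIT; vc=[8,6,12]
#12 0x32→b12/s0 VC-HIT; vc=[8,6,14]

VC = [8, 6, 14]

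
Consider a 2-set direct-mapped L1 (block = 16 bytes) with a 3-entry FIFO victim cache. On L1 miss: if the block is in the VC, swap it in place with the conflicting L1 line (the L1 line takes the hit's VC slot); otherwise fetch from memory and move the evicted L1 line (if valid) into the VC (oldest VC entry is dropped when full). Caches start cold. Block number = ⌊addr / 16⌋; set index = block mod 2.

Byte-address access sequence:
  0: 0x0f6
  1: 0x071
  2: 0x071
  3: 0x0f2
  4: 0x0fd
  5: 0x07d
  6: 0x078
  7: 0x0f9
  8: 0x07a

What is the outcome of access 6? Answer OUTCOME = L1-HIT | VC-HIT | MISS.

0: 0xf6 (blk 15, set 1) → MISS  vc=[]
1: 0x71 (blk 7, set 1) → MISS  vc=[15]
2: 0x71 (blk 7, set 1) → L1-HIT  vc=[15]
3: 0xf2 (blk 15, set 1) → VC-HIT  vc=[7]
4: 0xfd (blk 15, set 1) → L1-HIT  vc=[7]
5: 0x7d (blk 7, set 1) → VC-HIT  vc=[15]
6: 0x78 (blk 7, set 1) → L1-HIT  vc=[15]
7: 0xf9 (blk 15, set 1) → VC-HIT  vc=[7]
8: 0x7a (blk 7, set 1) → VC-HIT  vc=[15]

OUTCOME = L1-HIT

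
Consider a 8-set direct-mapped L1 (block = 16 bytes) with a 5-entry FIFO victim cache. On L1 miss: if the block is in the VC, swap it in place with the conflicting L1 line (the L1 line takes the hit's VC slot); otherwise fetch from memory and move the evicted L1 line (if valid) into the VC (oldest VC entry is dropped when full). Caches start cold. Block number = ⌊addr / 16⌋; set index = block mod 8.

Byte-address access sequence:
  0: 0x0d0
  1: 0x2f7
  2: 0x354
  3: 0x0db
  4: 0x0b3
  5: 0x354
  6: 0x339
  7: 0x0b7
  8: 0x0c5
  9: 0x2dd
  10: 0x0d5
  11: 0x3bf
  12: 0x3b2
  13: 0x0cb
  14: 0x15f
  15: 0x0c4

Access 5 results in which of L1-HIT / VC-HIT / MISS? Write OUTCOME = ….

0: 0xd0 (blk 13, set 5) → MISS  vc=[]
1: 0x2f7 (blk 47, set 7) → MISS  vc=[]
2: 0x354 (blk 53, set 5) → MISS  vc=[13]
3: 0xdb (blk 13, set 5) → VC-HIT  vc=[53]
4: 0xb3 (blk 11, set 3) → MISS  vc=[53]
5: 0x354 (blk 53, set 5) → VC-HIT  vc=[13]
6: 0x339 (blk 51, set 3) → MISS  vc=[13, 11]
7: 0xb7 (blk 11, set 3) → VC-HIT  vc=[13, 51]
8: 0xc5 (blk 12, set 4) → MISS  vc=[13, 51]
9: 0x2dd (blk 45, set 5) → MISS  vc=[13, 51, 53]
10: 0xd5 (blk 13, set 5) → VC-HIT  vc=[45, 51, 53]
11: 0x3bf (blk 59, set 3) → MISS  vc=[45, 51, 53, 11]
12: 0x3b2 (blk 59, set 3) → L1-HIT  vc=[45, 51, 53, 11]
13: 0xcb (blk 12, set 4) → L1-HIT  vc=[45, 51, 53, 11]
14: 0x15f (blk 21, set 5) → MISS  vc=[45, 51, 53, 11, 13]
15: 0xc4 (blk 12, set 4) → L1-HIT  vc=[45, 51, 53, 11, 13]

OUTCOME = VC-HIT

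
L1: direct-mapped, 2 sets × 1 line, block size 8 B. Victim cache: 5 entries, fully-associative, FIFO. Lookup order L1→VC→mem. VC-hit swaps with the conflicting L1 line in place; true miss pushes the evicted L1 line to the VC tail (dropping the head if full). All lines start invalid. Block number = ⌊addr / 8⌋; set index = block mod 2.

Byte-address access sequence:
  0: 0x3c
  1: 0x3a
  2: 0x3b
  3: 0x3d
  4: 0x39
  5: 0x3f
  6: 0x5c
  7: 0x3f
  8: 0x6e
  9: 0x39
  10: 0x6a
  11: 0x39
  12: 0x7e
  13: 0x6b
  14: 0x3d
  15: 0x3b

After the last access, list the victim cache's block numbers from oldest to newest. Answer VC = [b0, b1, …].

VC = [11, 15, 13]

0: 0x3c (blk 7, set 1) → MISS  vc=[]
1: 0x3a (blk 7, set 1) → L1-HIT  vc=[]
2: 0x3b (blk 7, set 1) → L1-HIT  vc=[]
3: 0x3d (blk 7, set 1) → L1-HIT  vc=[]
4: 0x39 (blk 7, set 1) → L1-HIT  vc=[]
5: 0x3f (blk 7, set 1) → L1-HIT  vc=[]
6: 0x5c (blk 11, set 1) → MISS  vc=[7]
7: 0x3f (blk 7, set 1) → VC-HIT  vc=[11]
8: 0x6e (blk 13, set 1) → MISS  vc=[11, 7]
9: 0x39 (blk 7, set 1) → VC-HIT  vc=[11, 13]
10: 0x6a (blk 13, set 1) → VC-HIT  vc=[11, 7]
11: 0x39 (blk 7, set 1) → VC-HIT  vc=[11, 13]
12: 0x7e (blk 15, set 1) → MISS  vc=[11, 13, 7]
13: 0x6b (blk 13, set 1) → VC-HIT  vc=[11, 15, 7]
14: 0x3d (blk 7, set 1) → VC-HIT  vc=[11, 15, 13]
15: 0x3b (blk 7, set 1) → L1-HIT  vc=[11, 15, 13]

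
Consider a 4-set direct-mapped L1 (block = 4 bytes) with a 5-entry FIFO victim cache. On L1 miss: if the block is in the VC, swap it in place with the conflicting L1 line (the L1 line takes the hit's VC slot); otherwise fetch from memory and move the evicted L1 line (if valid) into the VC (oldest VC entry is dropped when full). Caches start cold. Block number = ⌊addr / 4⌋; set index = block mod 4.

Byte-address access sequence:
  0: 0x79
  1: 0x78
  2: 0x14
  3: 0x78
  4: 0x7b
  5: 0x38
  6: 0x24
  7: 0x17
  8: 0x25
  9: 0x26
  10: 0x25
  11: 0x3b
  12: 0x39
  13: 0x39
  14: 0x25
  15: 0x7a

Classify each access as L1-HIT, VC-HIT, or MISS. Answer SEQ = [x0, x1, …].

SEQ = [MISS, L1-HIT, MISS, L1-HIT, L1-HIT, MISS, MISS, VC-HIT, VC-HIT, L1-HIT, L1-HIT, L1-HIT, L1-HIT, L1-HIT, L1-HIT, VC-HIT]

#0 0x79→b30/s2 MISS; vc=[]
#1 0x78→b30/s2 L1-HIT; vc=[]
#2 0x14→b5/s1 MISS; vc=[]
#3 0x78→b30/s2 L1-HIT; vc=[]
#4 0x7b→b30/s2 L1-HIT; vc=[]
#5 0x38→b14/s2 MISS; vc=[30]
#6 0x24→b9/s1 MISS; vc=[30,5]
#7 0x17→b5/s1 VC-HIT; vc=[30,9]
#8 0x25→b9/s1 VC-HIT; vc=[30,5]
#9 0x26→b9/s1 L1-HIT; vc=[30,5]
#10 0x25→b9/s1 L1-HIT; vc=[30,5]
#11 0x3b→b14/s2 L1-HIT; vc=[30,5]
#12 0x39→b14/s2 L1-HIT; vc=[30,5]
#13 0x39→b14/s2 L1-HIT; vc=[30,5]
#14 0x25→b9/s1 L1-HIT; vc=[30,5]
#15 0x7a→b30/s2 VC-HIT; vc=[14,5]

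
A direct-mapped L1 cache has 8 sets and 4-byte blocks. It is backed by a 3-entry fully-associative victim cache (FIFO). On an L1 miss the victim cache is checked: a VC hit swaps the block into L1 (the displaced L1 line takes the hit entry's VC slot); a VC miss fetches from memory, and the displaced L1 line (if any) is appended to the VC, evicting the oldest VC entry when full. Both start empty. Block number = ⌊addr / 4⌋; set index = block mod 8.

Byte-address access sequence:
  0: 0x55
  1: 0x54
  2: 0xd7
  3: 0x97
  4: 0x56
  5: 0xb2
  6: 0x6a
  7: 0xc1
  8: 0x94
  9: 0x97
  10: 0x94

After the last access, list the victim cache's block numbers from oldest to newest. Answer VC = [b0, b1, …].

0: 0x55 (blk 21, set 5) → MISS  vc=[]
1: 0x54 (blk 21, set 5) → L1-HIT  vc=[]
2: 0xd7 (blk 53, set 5) → MISS  vc=[21]
3: 0x97 (blk 37, set 5) → MISS  vc=[21, 53]
4: 0x56 (blk 21, set 5) → VC-HIT  vc=[37, 53]
5: 0xb2 (blk 44, set 4) → MISS  vc=[37, 53]
6: 0x6a (blk 26, set 2) → MISS  vc=[37, 53]
7: 0xc1 (blk 48, set 0) → MISS  vc=[37, 53]
8: 0x94 (blk 37, set 5) → VC-HIT  vc=[21, 53]
9: 0x97 (blk 37, set 5) → L1-HIT  vc=[21, 53]
10: 0x94 (blk 37, set 5) → L1-HIT  vc=[21, 53]

VC = [21, 53]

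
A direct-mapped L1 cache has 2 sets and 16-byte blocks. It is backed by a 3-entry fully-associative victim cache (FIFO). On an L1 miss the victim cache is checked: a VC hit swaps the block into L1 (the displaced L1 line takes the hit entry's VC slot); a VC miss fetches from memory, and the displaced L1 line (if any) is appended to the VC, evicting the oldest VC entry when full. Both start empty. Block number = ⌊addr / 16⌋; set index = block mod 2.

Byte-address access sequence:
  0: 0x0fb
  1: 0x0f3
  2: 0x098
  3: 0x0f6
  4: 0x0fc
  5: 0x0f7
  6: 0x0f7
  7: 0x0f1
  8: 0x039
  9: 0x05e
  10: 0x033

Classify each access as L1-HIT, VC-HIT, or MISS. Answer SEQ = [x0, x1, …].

#0 0xfb→b15/s1 MISS; vc=[]
#1 0xf3→b15/s1 L1-HIT; vc=[]
#2 0x98→b9/s1 MISS; vc=[15]
#3 0xf6→b15/s1 VC-HIT; vc=[9]
#4 0xfc→b15/s1 L1-HIT; vc=[9]
#5 0xf7→b15/s1 L1-HIT; vc=[9]
#6 0xf7→b15/s1 L1-HIT; vc=[9]
#7 0xf1→b15/s1 L1-HIT; vc=[9]
#8 0x39→b3/s1 MISS; vc=[9,15]
#9 0x5e→b5/s1 MISS; vc=[9,15,3]
#10 0x33→b3/s1 VC-HIT; vc=[9,15,5]

SEQ = [MISS, L1-HIT, MISS, VC-HIT, L1-HIT, L1-HIT, L1-HIT, L1-HIT, MISS, MISS, VC-HIT]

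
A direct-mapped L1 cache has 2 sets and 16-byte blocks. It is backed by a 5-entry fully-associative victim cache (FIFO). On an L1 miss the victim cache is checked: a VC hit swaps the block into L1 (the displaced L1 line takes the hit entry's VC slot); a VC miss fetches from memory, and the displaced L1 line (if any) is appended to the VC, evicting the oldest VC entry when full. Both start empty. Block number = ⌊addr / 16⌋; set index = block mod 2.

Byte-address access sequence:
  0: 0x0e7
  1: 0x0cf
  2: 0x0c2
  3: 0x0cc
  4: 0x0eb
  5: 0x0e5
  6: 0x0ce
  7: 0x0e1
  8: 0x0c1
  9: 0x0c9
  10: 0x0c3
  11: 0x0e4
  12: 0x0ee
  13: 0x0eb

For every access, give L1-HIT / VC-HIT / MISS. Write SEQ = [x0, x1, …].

SEQ = [MISS, MISS, L1-HIT, L1-HIT, VC-HIT, L1-HIT, VC-HIT, VC-HIT, VC-HIT, L1-HIT, L1-HIT, VC-HIT, L1-HIT, L1-HIT]

0: 0xe7 (blk 14, set 0) → MISS  vc=[]
1: 0xcf (blk 12, set 0) → MISS  vc=[14]
2: 0xc2 (blk 12, set 0) → L1-HIT  vc=[14]
3: 0xcc (blk 12, set 0) → L1-HIT  vc=[14]
4: 0xeb (blk 14, set 0) → VC-HIT  vc=[12]
5: 0xe5 (blk 14, set 0) → L1-HIT  vc=[12]
6: 0xce (blk 12, set 0) → VC-HIT  vc=[14]
7: 0xe1 (blk 14, set 0) → VC-HIT  vc=[12]
8: 0xc1 (blk 12, set 0) → VC-HIT  vc=[14]
9: 0xc9 (blk 12, set 0) → L1-HIT  vc=[14]
10: 0xc3 (blk 12, set 0) → L1-HIT  vc=[14]
11: 0xe4 (blk 14, set 0) → VC-HIT  vc=[12]
12: 0xee (blk 14, set 0) → L1-HIT  vc=[12]
13: 0xeb (blk 14, set 0) → L1-HIT  vc=[12]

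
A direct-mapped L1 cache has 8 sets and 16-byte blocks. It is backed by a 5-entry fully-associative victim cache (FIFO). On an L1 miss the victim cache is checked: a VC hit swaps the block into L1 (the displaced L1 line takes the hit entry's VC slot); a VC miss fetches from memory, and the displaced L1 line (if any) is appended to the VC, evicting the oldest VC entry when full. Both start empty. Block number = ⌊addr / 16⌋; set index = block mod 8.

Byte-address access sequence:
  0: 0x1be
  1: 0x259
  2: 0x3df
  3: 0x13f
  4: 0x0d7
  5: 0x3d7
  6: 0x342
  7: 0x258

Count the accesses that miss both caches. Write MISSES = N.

#0 0x1be→b27/s3 MISS; vc=[]
#1 0x259→b37/s5 MISS; vc=[]
#2 0x3df→b61/s5 MISS; vc=[37]
#3 0x13f→b19/s3 MISS; vc=[37,27]
#4 0xd7→b13/s5 MISS; vc=[37,27,61]
#5 0x3d7→b61/s5 VC-HIT; vc=[37,27,13]
#6 0x342→b52/s4 MISS; vc=[37,27,13]
#7 0x258→b37/s5 VC-HIT; vc=[61,27,13]

MISSES = 6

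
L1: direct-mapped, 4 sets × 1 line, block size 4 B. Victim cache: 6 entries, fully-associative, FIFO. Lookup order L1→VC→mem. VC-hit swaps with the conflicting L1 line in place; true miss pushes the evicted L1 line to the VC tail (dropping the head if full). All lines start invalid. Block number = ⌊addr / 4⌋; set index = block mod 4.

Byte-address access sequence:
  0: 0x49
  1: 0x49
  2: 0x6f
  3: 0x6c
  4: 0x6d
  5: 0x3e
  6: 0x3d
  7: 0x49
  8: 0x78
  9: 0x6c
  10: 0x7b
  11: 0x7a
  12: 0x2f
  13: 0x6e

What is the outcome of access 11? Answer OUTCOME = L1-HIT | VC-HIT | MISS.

OUTCOME = L1-HIT

  [0] addr=0x49 blk=18 s=2: MISS | VC []
  [1] addr=0x49 blk=18 s=2: L1-HIT | VC []
  [2] addr=0x6f blk=27 s=3: MISS | VC []
  [3] addr=0x6c blk=27 s=3: L1-HIT | VC []
  [4] addr=0x6d blk=27 s=3: L1-HIT | VC []
  [5] addr=0x3e blk=15 s=3: MISS | VC [27]
  [6] addr=0x3d blk=15 s=3: L1-HIT | VC [27]
  [7] addr=0x49 blk=18 s=2: L1-HIT | VC [27]
  [8] addr=0x78 blk=30 s=2: MISS | VC [27, 18]
  [9] addr=0x6c blk=27 s=3: VC-HIT | VC [15, 18]
  [10] addr=0x7b blk=30 s=2: L1-HIT | VC [15, 18]
  [11] addr=0x7a blk=30 s=2: L1-HIT | VC [15, 18]
  [12] addr=0x2f blk=11 s=3: MISS | VC [15, 18, 27]
  [13] addr=0x6e blk=27 s=3: VC-HIT | VC [15, 18, 11]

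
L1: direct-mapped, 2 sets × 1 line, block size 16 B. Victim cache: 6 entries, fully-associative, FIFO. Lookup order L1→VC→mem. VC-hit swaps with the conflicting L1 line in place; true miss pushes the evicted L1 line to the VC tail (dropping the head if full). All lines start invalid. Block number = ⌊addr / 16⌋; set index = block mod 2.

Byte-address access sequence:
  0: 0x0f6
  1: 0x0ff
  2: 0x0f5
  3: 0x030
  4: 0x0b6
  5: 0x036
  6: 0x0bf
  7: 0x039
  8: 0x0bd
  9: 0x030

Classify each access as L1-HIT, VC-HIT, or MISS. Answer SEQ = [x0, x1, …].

0: 0xf6 (blk 15, set 1) → MISS  vc=[]
1: 0xff (blk 15, set 1) → L1-HIT  vc=[]
2: 0xf5 (blk 15, set 1) → L1-HIT  vc=[]
3: 0x30 (blk 3, set 1) → MISS  vc=[15]
4: 0xb6 (blk 11, set 1) → MISS  vc=[15, 3]
5: 0x36 (blk 3, set 1) → VC-HIT  vc=[15, 11]
6: 0xbf (blk 11, set 1) → VC-HIT  vc=[15, 3]
7: 0x39 (blk 3, set 1) → VC-HIT  vc=[15, 11]
8: 0xbd (blk 11, set 1) → VC-HIT  vc=[15, 3]
9: 0x30 (blk 3, set 1) → VC-HIT  vc=[15, 11]

SEQ = [MISS, L1-HIT, L1-HIT, MISS, MISS, VC-HIT, VC-HIT, VC-HIT, VC-HIT, VC-HIT]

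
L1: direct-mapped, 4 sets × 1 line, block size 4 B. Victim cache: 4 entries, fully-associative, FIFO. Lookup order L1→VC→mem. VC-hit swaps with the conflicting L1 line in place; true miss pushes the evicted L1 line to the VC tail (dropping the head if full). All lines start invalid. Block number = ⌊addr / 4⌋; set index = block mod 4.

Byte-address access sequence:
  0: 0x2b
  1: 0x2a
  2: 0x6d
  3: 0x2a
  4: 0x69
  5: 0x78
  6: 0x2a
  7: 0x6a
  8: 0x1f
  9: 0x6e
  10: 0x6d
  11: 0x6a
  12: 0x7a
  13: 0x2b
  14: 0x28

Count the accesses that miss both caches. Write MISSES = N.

MISSES = 5

#0 0x2b→b10/s2 MISS; vc=[]
#1 0x2a→b10/s2 L1-HIT; vc=[]
#2 0x6d→b27/s3 MISS; vc=[]
#3 0x2a→b10/s2 L1-HIT; vc=[]
#4 0x69→b26/s2 MISS; vc=[10]
#5 0x78→b30/s2 MISS; vc=[10,26]
#6 0x2a→b10/s2 VC-HIT; vc=[30,26]
#7 0x6a→b26/s2 VC-HIT; vc=[30,10]
#8 0x1f→b7/s3 MISS; vc=[30,10,27]
#9 0x6e→b27/s3 VC-HIT; vc=[30,10,7]
#10 0x6d→b27/s3 L1-HIT; vc=[30,10,7]
#11 0x6a→b26/s2 L1-HIT; vc=[30,10,7]
#12 0x7a→b30/s2 VC-HIT; vc=[26,10,7]
#13 0x2b→b10/s2 VC-HIT; vc=[26,30,7]
#14 0x28→b10/s2 L1-HIT; vc=[26,30,7]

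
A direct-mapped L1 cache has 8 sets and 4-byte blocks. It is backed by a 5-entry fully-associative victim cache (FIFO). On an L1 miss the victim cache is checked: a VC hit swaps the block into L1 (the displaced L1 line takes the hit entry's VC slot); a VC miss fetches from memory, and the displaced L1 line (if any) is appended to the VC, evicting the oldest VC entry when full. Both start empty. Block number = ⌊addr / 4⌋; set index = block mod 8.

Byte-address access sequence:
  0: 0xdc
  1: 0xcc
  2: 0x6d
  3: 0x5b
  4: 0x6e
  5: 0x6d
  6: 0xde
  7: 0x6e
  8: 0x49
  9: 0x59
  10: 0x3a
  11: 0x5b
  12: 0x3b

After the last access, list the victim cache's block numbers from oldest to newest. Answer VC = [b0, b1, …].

  [0] addr=0xdc blk=55 s=7: MISS | VC []
  [1] addr=0xcc blk=51 s=3: MISS | VC []
  [2] addr=0x6d blk=27 s=3: MISS | VC [51]
  [3] addr=0x5b blk=22 s=6: MISS | VC [51]
  [4] addr=0x6e blk=27 s=3: L1-HIT | VC [51]
  [5] addr=0x6d blk=27 s=3: L1-HIT | VC [51]
  [6] addr=0xde blk=55 s=7: L1-HIT | VC [51]
  [7] addr=0x6e blk=27 s=3: L1-HIT | VC [51]
  [8] addr=0x49 blk=18 s=2: MISS | VC [51]
  [9] addr=0x59 blk=22 s=6: L1-HIT | VC [51]
  [10] addr=0x3a blk=14 s=6: MISS | VC [51, 22]
  [11] addr=0x5b blk=22 s=6: VC-HIT | VC [51, 14]
  [12] addr=0x3b blk=14 s=6: VC-HIT | VC [51, 22]

VC = [51, 22]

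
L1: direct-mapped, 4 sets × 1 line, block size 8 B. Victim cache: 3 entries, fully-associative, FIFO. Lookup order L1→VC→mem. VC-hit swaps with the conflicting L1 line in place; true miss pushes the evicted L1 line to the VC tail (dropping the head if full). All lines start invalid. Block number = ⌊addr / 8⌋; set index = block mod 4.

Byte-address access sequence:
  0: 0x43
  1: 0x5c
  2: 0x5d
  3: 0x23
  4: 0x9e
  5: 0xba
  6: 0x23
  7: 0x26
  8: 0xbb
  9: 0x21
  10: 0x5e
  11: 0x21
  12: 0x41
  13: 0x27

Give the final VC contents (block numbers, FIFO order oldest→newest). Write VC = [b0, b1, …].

VC = [8, 23, 19]

  [0] addr=0x43 blk=8 s=0: MISS | VC []
  [1] addr=0x5c blk=11 s=3: MISS | VC []
  [2] addr=0x5d blk=11 s=3: L1-HIT | VC []
  [3] addr=0x23 blk=4 s=0: MISS | VC [8]
  [4] addr=0x9e blk=19 s=3: MISS | VC [8, 11]
  [5] addr=0xba blk=23 s=3: MISS | VC [8, 11, 19]
  [6] addr=0x23 blk=4 s=0: L1-HIT | VC [8, 11, 19]
  [7] addr=0x26 blk=4 s=0: L1-HIT | VC [8, 11, 19]
  [8] addr=0xbb blk=23 s=3: L1-HIT | VC [8, 11, 19]
  [9] addr=0x21 blk=4 s=0: L1-HIT | VC [8, 11, 19]
  [10] addr=0x5e blk=11 s=3: VC-HIT | VC [8, 23, 19]
  [11] addr=0x21 blk=4 s=0: L1-HIT | VC [8, 23, 19]
  [12] addr=0x41 blk=8 s=0: VC-HIT | VC [4, 23, 19]
  [13] addr=0x27 blk=4 s=0: VC-HIT | VC [8, 23, 19]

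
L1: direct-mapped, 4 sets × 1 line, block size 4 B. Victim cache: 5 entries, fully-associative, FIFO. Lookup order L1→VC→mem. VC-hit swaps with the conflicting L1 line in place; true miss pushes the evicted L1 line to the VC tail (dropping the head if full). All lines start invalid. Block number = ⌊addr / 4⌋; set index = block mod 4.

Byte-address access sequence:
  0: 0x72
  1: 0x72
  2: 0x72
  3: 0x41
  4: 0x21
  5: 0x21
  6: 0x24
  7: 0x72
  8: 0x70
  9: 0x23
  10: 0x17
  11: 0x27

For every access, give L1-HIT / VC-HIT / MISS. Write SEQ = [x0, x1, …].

0: 0x72 (blk 28, set 0) → MISS  vc=[]
1: 0x72 (blk 28, set 0) → L1-HIT  vc=[]
2: 0x72 (blk 28, set 0) → L1-HIT  vc=[]
3: 0x41 (blk 16, set 0) → MISS  vc=[28]
4: 0x21 (blk 8, set 0) → MISS  vc=[28, 16]
5: 0x21 (blk 8, set 0) → L1-HIT  vc=[28, 16]
6: 0x24 (blk 9, set 1) → MISS  vc=[28, 16]
7: 0x72 (blk 28, set 0) → VC-HIT  vc=[8, 16]
8: 0x70 (blk 28, set 0) → L1-HIT  vc=[8, 16]
9: 0x23 (blk 8, set 0) → VC-HIT  vc=[28, 16]
10: 0x17 (blk 5, set 1) → MISS  vc=[28, 16, 9]
11: 0x27 (blk 9, set 1) → VC-HIT  vc=[28, 16, 5]

SEQ = [MISS, L1-HIT, L1-HIT, MISS, MISS, L1-HIT, MISS, VC-HIT, L1-HIT, VC-HIT, MISS, VC-HIT]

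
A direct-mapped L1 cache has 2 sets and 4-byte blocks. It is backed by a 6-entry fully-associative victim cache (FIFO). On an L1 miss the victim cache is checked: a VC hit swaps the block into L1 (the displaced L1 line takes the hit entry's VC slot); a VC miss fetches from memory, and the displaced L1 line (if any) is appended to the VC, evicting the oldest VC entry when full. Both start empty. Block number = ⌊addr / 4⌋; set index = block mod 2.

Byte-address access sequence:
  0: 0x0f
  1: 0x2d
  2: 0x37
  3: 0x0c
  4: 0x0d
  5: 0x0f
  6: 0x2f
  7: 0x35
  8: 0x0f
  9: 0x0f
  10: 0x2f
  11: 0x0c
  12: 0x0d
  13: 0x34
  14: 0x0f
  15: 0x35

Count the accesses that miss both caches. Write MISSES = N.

  [0] addr=0xf blk=3 s=1: MISS | VC []
  [1] addr=0x2d blk=11 s=1: MISS | VC [3]
  [2] addr=0x37 blk=13 s=1: MISS | VC [3, 11]
  [3] addr=0xc blk=3 s=1: VC-HIT | VC [13, 11]
  [4] addr=0xd blk=3 s=1: L1-HIT | VC [13, 11]
  [5] addr=0xf blk=3 s=1: L1-HIT | VC [13, 11]
  [6] addr=0x2f blk=11 s=1: VC-HIT | VC [13, 3]
  [7] addr=0x35 blk=13 s=1: VC-HIT | VC [11, 3]
  [8] addr=0xf blk=3 s=1: VC-HIT | VC [11, 13]
  [9] addr=0xf blk=3 s=1: L1-HIT | VC [11, 13]
  [10] addr=0x2f blk=11 s=1: VC-HIT | VC [3, 13]
  [11] addr=0xc blk=3 s=1: VC-HIT | VC [11, 13]
  [12] addr=0xd blk=3 s=1: L1-HIT | VC [11, 13]
  [13] addr=0x34 blk=13 s=1: VC-HIT | VC [11, 3]
  [14] addr=0xf blk=3 s=1: VC-HIT | VC [11, 13]
  [15] addr=0x35 blk=13 s=1: VC-HIT | VC [11, 3]

MISSES = 3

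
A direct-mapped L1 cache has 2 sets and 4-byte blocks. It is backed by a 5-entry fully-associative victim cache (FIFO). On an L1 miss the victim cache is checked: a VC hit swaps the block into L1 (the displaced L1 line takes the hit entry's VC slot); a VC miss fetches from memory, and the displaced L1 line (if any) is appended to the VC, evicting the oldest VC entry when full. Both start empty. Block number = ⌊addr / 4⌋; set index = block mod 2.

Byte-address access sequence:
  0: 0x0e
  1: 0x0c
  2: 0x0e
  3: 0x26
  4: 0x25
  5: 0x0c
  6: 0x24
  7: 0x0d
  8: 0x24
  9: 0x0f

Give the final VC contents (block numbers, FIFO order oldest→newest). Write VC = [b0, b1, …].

0: 0xe (blk 3, set 1) → MISS  vc=[]
1: 0xc (blk 3, set 1) → L1-HIT  vc=[]
2: 0xe (blk 3, set 1) → L1-HIT  vc=[]
3: 0x26 (blk 9, set 1) → MISS  vc=[3]
4: 0x25 (blk 9, set 1) → L1-HIT  vc=[3]
5: 0xc (blk 3, set 1) → VC-HIT  vc=[9]
6: 0x24 (blk 9, set 1) → VC-HIT  vc=[3]
7: 0xd (blk 3, set 1) → VC-HIT  vc=[9]
8: 0x24 (blk 9, set 1) → VC-HIT  vc=[3]
9: 0xf (blk 3, set 1) → VC-HIT  vc=[9]

VC = [9]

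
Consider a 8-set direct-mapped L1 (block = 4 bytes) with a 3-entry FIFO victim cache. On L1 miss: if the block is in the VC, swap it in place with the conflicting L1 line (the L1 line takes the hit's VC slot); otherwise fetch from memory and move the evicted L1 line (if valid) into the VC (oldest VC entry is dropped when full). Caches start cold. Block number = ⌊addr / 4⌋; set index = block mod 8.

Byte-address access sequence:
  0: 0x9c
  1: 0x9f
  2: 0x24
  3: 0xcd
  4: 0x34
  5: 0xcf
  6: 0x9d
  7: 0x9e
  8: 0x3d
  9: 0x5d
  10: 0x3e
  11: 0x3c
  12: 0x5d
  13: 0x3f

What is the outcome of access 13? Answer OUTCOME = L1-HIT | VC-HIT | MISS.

  [0] addr=0x9c blk=39 s=7: MISS | VC []
  [1] addr=0x9f blk=39 s=7: L1-HIT | VC []
  [2] addr=0x24 blk=9 s=1: MISS | VC []
  [3] addr=0xcd blk=51 s=3: MISS | VC []
  [4] addr=0x34 blk=13 s=5: MISS | VC []
  [5] addr=0xcf blk=51 s=3: L1-HIT | VC []
  [6] addr=0x9d blk=39 s=7: L1-HIT | VC []
  [7] addr=0x9e blk=39 s=7: L1-HIT | VC []
  [8] addr=0x3d blk=15 s=7: MISS | VC [39]
  [9] addr=0x5d blk=23 s=7: MISS | VC [39, 15]
  [10] addr=0x3e blk=15 s=7: VC-HIT | VC [39, 23]
  [11] addr=0x3c blk=15 s=7: L1-HIT | VC [39, 23]
  [12] addr=0x5d blk=23 s=7: VC-HIT | VC [39, 15]
  [13] addr=0x3f blk=15 s=7: VC-HIT | VC [39, 23]

OUTCOME = VC-HIT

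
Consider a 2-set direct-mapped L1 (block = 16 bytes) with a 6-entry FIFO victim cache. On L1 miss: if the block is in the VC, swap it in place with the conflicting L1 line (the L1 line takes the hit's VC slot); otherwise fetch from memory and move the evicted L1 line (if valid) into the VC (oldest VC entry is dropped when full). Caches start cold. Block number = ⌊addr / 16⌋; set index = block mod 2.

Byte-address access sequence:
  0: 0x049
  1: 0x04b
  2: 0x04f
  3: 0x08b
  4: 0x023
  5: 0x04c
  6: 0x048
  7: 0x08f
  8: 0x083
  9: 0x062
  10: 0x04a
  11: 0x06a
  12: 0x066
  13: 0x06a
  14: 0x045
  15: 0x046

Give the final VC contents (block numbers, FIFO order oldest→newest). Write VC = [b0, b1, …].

#0 0x49→b4/s0 MISS; vc=[]
#1 0x4b→b4/s0 L1-HIT; vc=[]
#2 0x4f→b4/s0 L1-HIT; vc=[]
#3 0x8b→b8/s0 MISS; vc=[4]
#4 0x23→b2/s0 MISS; vc=[4,8]
#5 0x4c→b4/s0 VC-HIT; vc=[2,8]
#6 0x48→b4/s0 L1-HIT; vc=[2,8]
#7 0x8f→b8/s0 VC-HIT; vc=[2,4]
#8 0x83→b8/s0 L1-HIT; vc=[2,4]
#9 0x62→b6/s0 MISS; vc=[2,4,8]
#10 0x4a→b4/s0 VC-HIT; vc=[2,6,8]
#11 0x6a→b6/s0 VC-HIT; vc=[2,4,8]
#12 0x66→b6/s0 L1-HIT; vc=[2,4,8]
#13 0x6a→b6/s0 L1-HIT; vc=[2,4,8]
#14 0x45→b4/s0 VC-HIT; vc=[2,6,8]
#15 0x46→b4/s0 L1-HIT; vc=[2,6,8]

VC = [2, 6, 8]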